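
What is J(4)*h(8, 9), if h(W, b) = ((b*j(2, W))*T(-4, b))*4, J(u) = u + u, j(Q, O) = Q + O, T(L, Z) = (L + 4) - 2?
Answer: -5760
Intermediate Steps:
T(L, Z) = 2 + L (T(L, Z) = (4 + L) - 2 = 2 + L)
j(Q, O) = O + Q
J(u) = 2*u
h(W, b) = -8*b*(2 + W) (h(W, b) = ((b*(W + 2))*(2 - 4))*4 = ((b*(2 + W))*(-2))*4 = -2*b*(2 + W)*4 = -8*b*(2 + W))
J(4)*h(8, 9) = (2*4)*(-8*9*(2 + 8)) = 8*(-8*9*10) = 8*(-720) = -5760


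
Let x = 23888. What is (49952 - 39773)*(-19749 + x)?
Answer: 42130881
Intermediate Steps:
(49952 - 39773)*(-19749 + x) = (49952 - 39773)*(-19749 + 23888) = 10179*4139 = 42130881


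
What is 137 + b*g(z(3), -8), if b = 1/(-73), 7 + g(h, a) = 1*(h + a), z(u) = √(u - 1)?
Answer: 10016/73 - √2/73 ≈ 137.19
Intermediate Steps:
z(u) = √(-1 + u)
g(h, a) = -7 + a + h (g(h, a) = -7 + 1*(h + a) = -7 + 1*(a + h) = -7 + (a + h) = -7 + a + h)
b = -1/73 ≈ -0.013699
137 + b*g(z(3), -8) = 137 - (-7 - 8 + √(-1 + 3))/73 = 137 - (-7 - 8 + √2)/73 = 137 - (-15 + √2)/73 = 137 + (15/73 - √2/73) = 10016/73 - √2/73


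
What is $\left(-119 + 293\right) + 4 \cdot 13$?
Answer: $226$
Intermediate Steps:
$\left(-119 + 293\right) + 4 \cdot 13 = 174 + 52 = 226$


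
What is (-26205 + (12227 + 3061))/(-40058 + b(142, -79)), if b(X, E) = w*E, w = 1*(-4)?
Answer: 10917/39742 ≈ 0.27470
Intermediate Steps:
w = -4
b(X, E) = -4*E
(-26205 + (12227 + 3061))/(-40058 + b(142, -79)) = (-26205 + (12227 + 3061))/(-40058 - 4*(-79)) = (-26205 + 15288)/(-40058 + 316) = -10917/(-39742) = -10917*(-1/39742) = 10917/39742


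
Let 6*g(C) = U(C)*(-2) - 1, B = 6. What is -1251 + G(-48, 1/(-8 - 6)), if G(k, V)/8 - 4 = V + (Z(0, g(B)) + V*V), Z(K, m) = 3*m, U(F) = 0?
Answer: -59953/49 ≈ -1223.5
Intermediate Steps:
g(C) = -⅙ (g(C) = (0*(-2) - 1)/6 = (0 - 1)/6 = (⅙)*(-1) = -⅙)
G(k, V) = 28 + 8*V + 8*V² (G(k, V) = 32 + 8*(V + (3*(-⅙) + V*V)) = 32 + 8*(V + (-½ + V²)) = 32 + 8*(-½ + V + V²) = 32 + (-4 + 8*V + 8*V²) = 28 + 8*V + 8*V²)
-1251 + G(-48, 1/(-8 - 6)) = -1251 + (28 + 8/(-8 - 6) + 8*(1/(-8 - 6))²) = -1251 + (28 + 8/(-14) + 8*(1/(-14))²) = -1251 + (28 + 8*(-1/14) + 8*(-1/14)²) = -1251 + (28 - 4/7 + 8*(1/196)) = -1251 + (28 - 4/7 + 2/49) = -1251 + 1346/49 = -59953/49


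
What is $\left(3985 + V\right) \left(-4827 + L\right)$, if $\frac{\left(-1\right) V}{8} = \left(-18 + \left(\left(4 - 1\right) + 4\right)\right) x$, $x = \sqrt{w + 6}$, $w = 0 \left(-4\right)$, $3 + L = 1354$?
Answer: $-13851860 - 305888 \sqrt{6} \approx -1.4601 \cdot 10^{7}$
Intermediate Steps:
$L = 1351$ ($L = -3 + 1354 = 1351$)
$w = 0$
$x = \sqrt{6}$ ($x = \sqrt{0 + 6} = \sqrt{6} \approx 2.4495$)
$V = 88 \sqrt{6}$ ($V = - 8 \left(-18 + \left(\left(4 - 1\right) + 4\right)\right) \sqrt{6} = - 8 \left(-18 + \left(3 + 4\right)\right) \sqrt{6} = - 8 \left(-18 + 7\right) \sqrt{6} = - 8 \left(- 11 \sqrt{6}\right) = 88 \sqrt{6} \approx 215.56$)
$\left(3985 + V\right) \left(-4827 + L\right) = \left(3985 + 88 \sqrt{6}\right) \left(-4827 + 1351\right) = \left(3985 + 88 \sqrt{6}\right) \left(-3476\right) = -13851860 - 305888 \sqrt{6}$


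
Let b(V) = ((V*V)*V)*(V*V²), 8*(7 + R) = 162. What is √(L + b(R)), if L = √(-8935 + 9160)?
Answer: √22164422569/64 ≈ 2326.2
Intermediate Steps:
L = 15 (L = √225 = 15)
R = 53/4 (R = -7 + (⅛)*162 = -7 + 81/4 = 53/4 ≈ 13.250)
b(V) = V⁶ (b(V) = (V²*V)*V³ = V³*V³ = V⁶)
√(L + b(R)) = √(15 + (53/4)⁶) = √(15 + 22164361129/4096) = √(22164422569/4096) = √22164422569/64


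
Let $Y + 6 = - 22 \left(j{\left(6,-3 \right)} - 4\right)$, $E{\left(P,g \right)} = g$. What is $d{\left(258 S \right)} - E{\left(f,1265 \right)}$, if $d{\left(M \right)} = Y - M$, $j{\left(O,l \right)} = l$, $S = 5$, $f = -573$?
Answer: $-2407$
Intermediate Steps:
$Y = 148$ ($Y = -6 - 22 \left(-3 - 4\right) = -6 - -154 = -6 + 154 = 148$)
$d{\left(M \right)} = 148 - M$
$d{\left(258 S \right)} - E{\left(f,1265 \right)} = \left(148 - 258 \cdot 5\right) - 1265 = \left(148 - 1290\right) - 1265 = -1142 - 1265 = -2407$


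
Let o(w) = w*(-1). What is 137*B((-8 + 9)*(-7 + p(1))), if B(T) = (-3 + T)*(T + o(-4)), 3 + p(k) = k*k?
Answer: 8220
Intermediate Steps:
p(k) = -3 + k**2 (p(k) = -3 + k*k = -3 + k**2)
o(w) = -w
B(T) = (-3 + T)*(4 + T) (B(T) = (-3 + T)*(T - 1*(-4)) = (-3 + T)*(T + 4) = (-3 + T)*(4 + T))
137*B((-8 + 9)*(-7 + p(1))) = 137*(-12 + (-8 + 9)*(-7 + (-3 + 1**2)) + ((-8 + 9)*(-7 + (-3 + 1**2)))**2) = 137*(-12 + 1*(-7 + (-3 + 1)) + (1*(-7 + (-3 + 1)))**2) = 137*(-12 + 1*(-7 - 2) + (1*(-7 - 2))**2) = 137*(-12 + 1*(-9) + (1*(-9))**2) = 137*(-12 - 9 + (-9)**2) = 137*(-12 - 9 + 81) = 137*60 = 8220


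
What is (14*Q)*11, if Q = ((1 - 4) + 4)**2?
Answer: 154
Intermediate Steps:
Q = 1 (Q = (-3 + 4)**2 = 1**2 = 1)
(14*Q)*11 = (14*1)*11 = 14*11 = 154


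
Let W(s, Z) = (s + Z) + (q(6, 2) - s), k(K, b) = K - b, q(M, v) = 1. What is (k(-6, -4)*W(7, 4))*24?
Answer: -240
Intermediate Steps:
W(s, Z) = 1 + Z (W(s, Z) = (s + Z) + (1 - s) = (Z + s) + (1 - s) = 1 + Z)
(k(-6, -4)*W(7, 4))*24 = ((-6 - 1*(-4))*(1 + 4))*24 = ((-6 + 4)*5)*24 = -2*5*24 = -10*24 = -240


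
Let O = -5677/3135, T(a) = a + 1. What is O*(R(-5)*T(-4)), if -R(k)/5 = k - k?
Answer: 0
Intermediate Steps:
T(a) = 1 + a
R(k) = 0 (R(k) = -5*(k - k) = -5*0 = 0)
O = -5677/3135 (O = -5677*1/3135 = -5677/3135 ≈ -1.8108)
O*(R(-5)*T(-4)) = -0*(1 - 4) = -0*(-3) = -5677/3135*0 = 0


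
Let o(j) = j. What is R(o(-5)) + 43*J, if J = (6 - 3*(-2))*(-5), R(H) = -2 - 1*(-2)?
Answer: -2580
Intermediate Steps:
R(H) = 0 (R(H) = -2 + 2 = 0)
J = -60 (J = (6 + 6)*(-5) = 12*(-5) = -60)
R(o(-5)) + 43*J = 0 + 43*(-60) = 0 - 2580 = -2580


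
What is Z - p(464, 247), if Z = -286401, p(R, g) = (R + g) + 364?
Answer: -287476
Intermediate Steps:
p(R, g) = 364 + R + g
Z - p(464, 247) = -286401 - (364 + 464 + 247) = -286401 - 1*1075 = -286401 - 1075 = -287476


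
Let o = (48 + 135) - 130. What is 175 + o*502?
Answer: 26781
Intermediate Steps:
o = 53 (o = 183 - 130 = 53)
175 + o*502 = 175 + 53*502 = 175 + 26606 = 26781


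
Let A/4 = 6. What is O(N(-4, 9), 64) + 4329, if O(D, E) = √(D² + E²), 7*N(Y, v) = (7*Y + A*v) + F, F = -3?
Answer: 4329 + √234929/7 ≈ 4398.2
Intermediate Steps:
A = 24 (A = 4*6 = 24)
N(Y, v) = -3/7 + Y + 24*v/7 (N(Y, v) = ((7*Y + 24*v) - 3)/7 = (-3 + 7*Y + 24*v)/7 = -3/7 + Y + 24*v/7)
O(N(-4, 9), 64) + 4329 = √((-3/7 - 4 + (24/7)*9)² + 64²) + 4329 = √((-3/7 - 4 + 216/7)² + 4096) + 4329 = √((185/7)² + 4096) + 4329 = √(34225/49 + 4096) + 4329 = √(234929/49) + 4329 = √234929/7 + 4329 = 4329 + √234929/7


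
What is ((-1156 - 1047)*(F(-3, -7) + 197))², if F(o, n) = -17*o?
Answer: 298491766336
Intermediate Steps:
((-1156 - 1047)*(F(-3, -7) + 197))² = ((-1156 - 1047)*(-17*(-3) + 197))² = (-2203*(51 + 197))² = (-2203*248)² = (-546344)² = 298491766336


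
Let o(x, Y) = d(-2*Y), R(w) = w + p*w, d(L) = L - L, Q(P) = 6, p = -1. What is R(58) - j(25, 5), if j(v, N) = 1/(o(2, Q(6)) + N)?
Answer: -1/5 ≈ -0.20000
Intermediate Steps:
d(L) = 0
R(w) = 0 (R(w) = w - w = 0)
o(x, Y) = 0
j(v, N) = 1/N (j(v, N) = 1/(0 + N) = 1/N)
R(58) - j(25, 5) = 0 - 1/5 = -1/5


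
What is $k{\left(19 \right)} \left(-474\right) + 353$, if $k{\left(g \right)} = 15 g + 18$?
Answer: $-143269$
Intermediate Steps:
$k{\left(g \right)} = 18 + 15 g$
$k{\left(19 \right)} \left(-474\right) + 353 = \left(18 + 15 \cdot 19\right) \left(-474\right) + 353 = \left(18 + 285\right) \left(-474\right) + 353 = 303 \left(-474\right) + 353 = -143622 + 353 = -143269$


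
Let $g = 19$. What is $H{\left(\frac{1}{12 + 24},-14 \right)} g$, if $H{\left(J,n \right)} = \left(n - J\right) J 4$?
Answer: $- \frac{9595}{324} \approx -29.614$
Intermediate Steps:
$H{\left(J,n \right)} = 4 J \left(n - J\right)$ ($H{\left(J,n \right)} = J \left(n - J\right) 4 = 4 J \left(n - J\right)$)
$H{\left(\frac{1}{12 + 24},-14 \right)} g = \frac{4 \left(-14 - \frac{1}{12 + 24}\right)}{12 + 24} \cdot 19 = \frac{4 \left(-14 - \frac{1}{36}\right)}{36} \cdot 19 = 4 \cdot \frac{1}{36} \left(-14 - \frac{1}{36}\right) 19 = 4 \cdot \frac{1}{36} \left(- \frac{505}{36}\right) 19 = \left(- \frac{505}{324}\right) 19 = - \frac{9595}{324}$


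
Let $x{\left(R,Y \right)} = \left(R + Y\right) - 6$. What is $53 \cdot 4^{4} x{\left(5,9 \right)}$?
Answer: $108544$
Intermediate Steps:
$x{\left(R,Y \right)} = -6 + R + Y$
$53 \cdot 4^{4} x{\left(5,9 \right)} = 53 \cdot 4^{4} \left(-6 + 5 + 9\right) = 53 \cdot 256 \cdot 8 = 13568 \cdot 8 = 108544$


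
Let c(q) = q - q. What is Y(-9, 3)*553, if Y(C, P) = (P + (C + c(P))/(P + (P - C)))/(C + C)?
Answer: -1106/15 ≈ -73.733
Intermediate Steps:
c(q) = 0
Y(C, P) = (P + C/(-C + 2*P))/(2*C) (Y(C, P) = (P + (C + 0)/(P + (P - C)))/(C + C) = (P + C/(-C + 2*P))/((2*C)) = (P + C/(-C + 2*P))*(1/(2*C)) = (P + C/(-C + 2*P))/(2*C))
Y(-9, 3)*553 = ((1/2)*(-1*(-9) - 2*3**2 - 9*3)/(-9*(-9 - 2*3)))*553 = ((1/2)*(-1/9)*(9 - 2*9 - 27)/(-9 - 6))*553 = ((1/2)*(-1/9)*(9 - 18 - 27)/(-15))*553 = ((1/2)*(-1/9)*(-1/15)*(-36))*553 = -2/15*553 = -1106/15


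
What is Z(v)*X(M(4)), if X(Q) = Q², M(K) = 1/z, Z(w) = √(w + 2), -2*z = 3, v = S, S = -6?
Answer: 8*I/9 ≈ 0.88889*I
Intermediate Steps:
v = -6
z = -3/2 (z = -½*3 = -3/2 ≈ -1.5000)
Z(w) = √(2 + w)
M(K) = -⅔ (M(K) = 1/(-3/2) = -⅔)
Z(v)*X(M(4)) = √(2 - 6)*(-⅔)² = √(-4)*(4/9) = (2*I)*(4/9) = 8*I/9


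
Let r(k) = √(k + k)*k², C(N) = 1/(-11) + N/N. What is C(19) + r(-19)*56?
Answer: 10/11 + 20216*I*√38 ≈ 0.90909 + 1.2462e+5*I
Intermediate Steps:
C(N) = 10/11 (C(N) = 1*(-1/11) + 1 = -1/11 + 1 = 10/11)
r(k) = √2*k^(5/2) (r(k) = √(2*k)*k² = (√2*√k)*k² = √2*k^(5/2))
C(19) + r(-19)*56 = 10/11 + (√2*(-19)^(5/2))*56 = 10/11 + (√2*(361*I*√19))*56 = 10/11 + (361*I*√38)*56 = 10/11 + 20216*I*√38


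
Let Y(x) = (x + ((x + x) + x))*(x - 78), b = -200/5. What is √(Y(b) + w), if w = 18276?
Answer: 2*√9289 ≈ 192.76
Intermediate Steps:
b = -40 (b = -200*⅕ = -40)
Y(x) = 4*x*(-78 + x) (Y(x) = (x + (2*x + x))*(-78 + x) = (x + 3*x)*(-78 + x) = (4*x)*(-78 + x) = 4*x*(-78 + x))
√(Y(b) + w) = √(4*(-40)*(-78 - 40) + 18276) = √(4*(-40)*(-118) + 18276) = √(18880 + 18276) = √37156 = 2*√9289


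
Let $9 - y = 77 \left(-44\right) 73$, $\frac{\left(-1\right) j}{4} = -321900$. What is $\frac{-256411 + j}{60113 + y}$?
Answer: $\frac{1031189}{307446} \approx 3.354$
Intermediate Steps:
$j = 1287600$ ($j = \left(-4\right) \left(-321900\right) = 1287600$)
$y = 247333$ ($y = 9 - 77 \left(-44\right) 73 = 9 - \left(-3388\right) 73 = 9 - -247324 = 9 + 247324 = 247333$)
$\frac{-256411 + j}{60113 + y} = \frac{-256411 + 1287600}{60113 + 247333} = \frac{1031189}{307446}$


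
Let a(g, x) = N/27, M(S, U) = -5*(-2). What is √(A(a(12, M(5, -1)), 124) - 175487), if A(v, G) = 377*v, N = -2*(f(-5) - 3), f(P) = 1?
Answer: I*√14209923/9 ≈ 418.85*I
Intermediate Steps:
N = 4 (N = -2*(1 - 3) = -2*(-2) = 4)
M(S, U) = 10
a(g, x) = 4/27
√(A(a(12, M(5, -1)), 124) - 175487) = √(377*(4/27) - 175487) = √(1508/27 - 175487) = √(-4736641/27) = I*√14209923/9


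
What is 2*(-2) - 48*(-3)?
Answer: 140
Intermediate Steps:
2*(-2) - 48*(-3) = -4 - 6*(-24) = -4 + 144 = 140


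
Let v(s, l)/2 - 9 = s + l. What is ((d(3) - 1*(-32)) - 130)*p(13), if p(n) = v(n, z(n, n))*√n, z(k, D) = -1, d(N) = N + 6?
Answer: -3738*√13 ≈ -13478.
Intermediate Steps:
d(N) = 6 + N
v(s, l) = 18 + 2*l + 2*s (v(s, l) = 18 + 2*(s + l) = 18 + 2*(l + s) = 18 + (2*l + 2*s) = 18 + 2*l + 2*s)
p(n) = √n*(16 + 2*n) (p(n) = (18 + 2*(-1) + 2*n)*√n = (18 - 2 + 2*n)*√n = (16 + 2*n)*√n = √n*(16 + 2*n))
((d(3) - 1*(-32)) - 130)*p(13) = (((6 + 3) - 1*(-32)) - 130)*(2*√13*(8 + 13)) = ((9 + 32) - 130)*(2*√13*21) = (41 - 130)*(42*√13) = -3738*√13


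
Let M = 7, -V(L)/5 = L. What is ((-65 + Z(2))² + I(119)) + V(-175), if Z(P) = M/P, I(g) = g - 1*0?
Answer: 19105/4 ≈ 4776.3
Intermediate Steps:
I(g) = g (I(g) = g + 0 = g)
V(L) = -5*L
Z(P) = 7/P
((-65 + Z(2))² + I(119)) + V(-175) = ((-65 + 7/2)² + 119) - 5*(-175) = ((-65 + 7*(½))² + 119) + 875 = ((-65 + 7/2)² + 119) + 875 = ((-123/2)² + 119) + 875 = (15129/4 + 119) + 875 = 15605/4 + 875 = 19105/4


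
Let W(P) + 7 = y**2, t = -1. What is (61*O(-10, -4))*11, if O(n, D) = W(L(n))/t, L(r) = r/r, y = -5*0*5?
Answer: 4697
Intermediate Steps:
y = 0 (y = 0*5 = 0)
L(r) = 1
W(P) = -7 (W(P) = -7 + 0**2 = -7 + 0 = -7)
O(n, D) = 7 (O(n, D) = -7/(-1) = -7*(-1) = 7)
(61*O(-10, -4))*11 = (61*7)*11 = 427*11 = 4697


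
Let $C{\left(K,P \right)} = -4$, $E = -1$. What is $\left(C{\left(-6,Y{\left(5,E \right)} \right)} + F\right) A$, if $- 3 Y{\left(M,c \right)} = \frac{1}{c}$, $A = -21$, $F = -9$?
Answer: $273$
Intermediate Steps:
$Y{\left(M,c \right)} = - \frac{1}{3 c}$
$\left(C{\left(-6,Y{\left(5,E \right)} \right)} + F\right) A = \left(-4 - 9\right) \left(-21\right) = \left(-13\right) \left(-21\right) = 273$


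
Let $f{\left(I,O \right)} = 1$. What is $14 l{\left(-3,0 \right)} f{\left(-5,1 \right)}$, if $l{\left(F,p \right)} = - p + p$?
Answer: $0$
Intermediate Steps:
$l{\left(F,p \right)} = 0$
$14 l{\left(-3,0 \right)} f{\left(-5,1 \right)} = 14 \cdot 0 \cdot 1 = 0 \cdot 1 = 0$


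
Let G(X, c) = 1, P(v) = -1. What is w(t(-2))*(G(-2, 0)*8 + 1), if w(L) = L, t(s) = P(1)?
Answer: -9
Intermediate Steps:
t(s) = -1
w(t(-2))*(G(-2, 0)*8 + 1) = -(1*8 + 1) = -(8 + 1) = -1*9 = -9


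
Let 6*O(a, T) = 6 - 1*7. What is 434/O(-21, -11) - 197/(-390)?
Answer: -1015363/390 ≈ -2603.5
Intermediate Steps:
O(a, T) = -⅙ (O(a, T) = (6 - 1*7)/6 = (6 - 7)/6 = (⅙)*(-1) = -⅙)
434/O(-21, -11) - 197/(-390) = 434/(-⅙) - 197/(-390) = 434*(-6) - 197*(-1/390) = -2604 + 197/390 = -1015363/390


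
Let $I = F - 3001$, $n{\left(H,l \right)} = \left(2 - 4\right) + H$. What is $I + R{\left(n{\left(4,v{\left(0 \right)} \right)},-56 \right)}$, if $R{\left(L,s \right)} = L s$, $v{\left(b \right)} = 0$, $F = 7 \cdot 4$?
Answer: $-3085$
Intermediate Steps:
$F = 28$
$n{\left(H,l \right)} = -2 + H$
$I = -2973$ ($I = 28 - 3001 = -2973$)
$I + R{\left(n{\left(4,v{\left(0 \right)} \right)},-56 \right)} = -2973 + \left(-2 + 4\right) \left(-56\right) = -2973 + 2 \left(-56\right) = -2973 - 112 = -3085$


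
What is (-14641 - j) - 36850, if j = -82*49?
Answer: -47473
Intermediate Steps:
j = -4018
(-14641 - j) - 36850 = (-14641 - 1*(-4018)) - 36850 = (-14641 + 4018) - 36850 = -10623 - 36850 = -47473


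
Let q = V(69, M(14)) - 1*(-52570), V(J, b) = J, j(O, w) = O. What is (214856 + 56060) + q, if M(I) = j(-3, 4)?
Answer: 323555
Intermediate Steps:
M(I) = -3
q = 52639 (q = 69 - 1*(-52570) = 69 + 52570 = 52639)
(214856 + 56060) + q = (214856 + 56060) + 52639 = 270916 + 52639 = 323555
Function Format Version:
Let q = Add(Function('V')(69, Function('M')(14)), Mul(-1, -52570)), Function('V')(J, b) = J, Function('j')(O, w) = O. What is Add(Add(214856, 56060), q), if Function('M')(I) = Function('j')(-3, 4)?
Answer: 323555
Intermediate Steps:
Function('M')(I) = -3
q = 52639 (q = Add(69, Mul(-1, -52570)) = Add(69, 52570) = 52639)
Add(Add(214856, 56060), q) = Add(Add(214856, 56060), 52639) = Add(270916, 52639) = 323555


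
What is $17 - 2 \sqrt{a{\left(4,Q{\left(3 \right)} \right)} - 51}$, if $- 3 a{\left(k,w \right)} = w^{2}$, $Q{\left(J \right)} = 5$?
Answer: $17 - \frac{2 i \sqrt{534}}{3} \approx 17.0 - 15.406 i$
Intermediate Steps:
$a{\left(k,w \right)} = - \frac{w^{2}}{3}$
$17 - 2 \sqrt{a{\left(4,Q{\left(3 \right)} \right)} - 51} = 17 - 2 \sqrt{- \frac{5^{2}}{3} - 51} = 17 - 2 \sqrt{\left(- \frac{1}{3}\right) 25 - 51} = 17 - 2 \sqrt{- \frac{25}{3} - 51} = 17 - 2 \sqrt{- \frac{178}{3}} = 17 - 2 \frac{i \sqrt{534}}{3} = 17 - \frac{2 i \sqrt{534}}{3}$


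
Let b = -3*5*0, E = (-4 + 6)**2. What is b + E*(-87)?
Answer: -348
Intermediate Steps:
E = 4 (E = 2**2 = 4)
b = 0 (b = -15*0 = 0)
b + E*(-87) = 0 + 4*(-87) = 0 - 348 = -348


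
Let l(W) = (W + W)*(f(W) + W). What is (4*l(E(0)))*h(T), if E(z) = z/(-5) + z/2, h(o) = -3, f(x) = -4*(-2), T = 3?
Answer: 0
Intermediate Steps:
f(x) = 8
E(z) = 3*z/10 (E(z) = z*(-⅕) + z*(½) = -z/5 + z/2 = 3*z/10)
l(W) = 2*W*(8 + W) (l(W) = (W + W)*(8 + W) = (2*W)*(8 + W) = 2*W*(8 + W))
(4*l(E(0)))*h(T) = (4*(2*((3/10)*0)*(8 + (3/10)*0)))*(-3) = (4*(2*0*(8 + 0)))*(-3) = (4*(2*0*8))*(-3) = (4*0)*(-3) = 0*(-3) = 0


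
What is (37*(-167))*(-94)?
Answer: 580826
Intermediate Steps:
(37*(-167))*(-94) = -6179*(-94) = 580826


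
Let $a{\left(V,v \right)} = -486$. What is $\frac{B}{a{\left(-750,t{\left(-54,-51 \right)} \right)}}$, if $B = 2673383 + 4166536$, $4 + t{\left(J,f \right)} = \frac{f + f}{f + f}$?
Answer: $- \frac{759991}{54} \approx -14074.0$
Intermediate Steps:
$t{\left(J,f \right)} = -3$ ($t{\left(J,f \right)} = -4 + \frac{f + f}{f + f} = -4 + \frac{2 f}{2 f} = -4 + 2 f \frac{1}{2 f} = -4 + 1 = -3$)
$B = 6839919$
$\frac{B}{a{\left(-750,t{\left(-54,-51 \right)} \right)}} = \frac{6839919}{-486} = 6839919 \left(- \frac{1}{486}\right) = - \frac{759991}{54}$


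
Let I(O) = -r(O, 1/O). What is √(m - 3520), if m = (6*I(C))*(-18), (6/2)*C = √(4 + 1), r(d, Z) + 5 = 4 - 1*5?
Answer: 2*I*√1042 ≈ 64.56*I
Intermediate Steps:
r(d, Z) = -6 (r(d, Z) = -5 + (4 - 1*5) = -5 + (4 - 5) = -5 - 1 = -6)
C = √5/3 (C = √(4 + 1)/3 = √5/3 ≈ 0.74536)
I(O) = 6 (I(O) = -1*(-6) = 6)
m = -648 (m = (6*6)*(-18) = 36*(-18) = -648)
√(m - 3520) = √(-648 - 3520) = √(-4168) = 2*I*√1042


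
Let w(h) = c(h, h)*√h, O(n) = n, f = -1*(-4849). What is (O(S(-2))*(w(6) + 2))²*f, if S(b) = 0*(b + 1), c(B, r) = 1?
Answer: 0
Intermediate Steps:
f = 4849
S(b) = 0 (S(b) = 0*(1 + b) = 0)
w(h) = √h (w(h) = 1*√h = √h)
(O(S(-2))*(w(6) + 2))²*f = (0*(√6 + 2))²*4849 = (0*(2 + √6))²*4849 = 0²*4849 = 0*4849 = 0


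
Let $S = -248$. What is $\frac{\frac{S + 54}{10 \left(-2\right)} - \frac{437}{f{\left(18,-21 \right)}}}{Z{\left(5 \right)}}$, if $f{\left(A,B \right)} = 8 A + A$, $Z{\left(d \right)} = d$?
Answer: $\frac{2836}{2025} \approx 1.4005$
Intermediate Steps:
$f{\left(A,B \right)} = 9 A$
$\frac{\frac{S + 54}{10 \left(-2\right)} - \frac{437}{f{\left(18,-21 \right)}}}{Z{\left(5 \right)}} = \frac{\frac{-248 + 54}{10 \left(-2\right)} - \frac{437}{9 \cdot 18}}{5} = \left(- \frac{194}{-20} - \frac{437}{162}\right) \frac{1}{5} = \left(\left(-194\right) \left(- \frac{1}{20}\right) - \frac{437}{162}\right) \frac{1}{5} = \left(\frac{97}{10} - \frac{437}{162}\right) \frac{1}{5} = \frac{2836}{405} \cdot \frac{1}{5} = \frac{2836}{2025}$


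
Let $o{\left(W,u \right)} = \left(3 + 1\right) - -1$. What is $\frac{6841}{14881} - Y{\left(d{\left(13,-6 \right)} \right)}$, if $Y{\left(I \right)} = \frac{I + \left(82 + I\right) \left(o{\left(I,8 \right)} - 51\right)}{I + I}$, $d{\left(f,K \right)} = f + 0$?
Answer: $\frac{65014383}{386906} \approx 168.04$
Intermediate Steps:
$d{\left(f,K \right)} = f$
$o{\left(W,u \right)} = 5$ ($o{\left(W,u \right)} = 4 + 1 = 5$)
$Y{\left(I \right)} = \frac{-3772 - 45 I}{2 I}$ ($Y{\left(I \right)} = \frac{I + \left(82 + I\right) \left(5 - 51\right)}{I + I} = \frac{I + \left(82 + I\right) \left(-46\right)}{2 I} = \left(I - \left(3772 + 46 I\right)\right) \frac{1}{2 I} = \left(-3772 - 45 I\right) \frac{1}{2 I} = \frac{-3772 - 45 I}{2 I}$)
$\frac{6841}{14881} - Y{\left(d{\left(13,-6 \right)} \right)} = \frac{6841}{14881} - \left(- \frac{45}{2} - \frac{1886}{13}\right) = \frac{6841}{14881} - - \frac{4357}{26} = \frac{6841}{14881} + \frac{4357}{26} = \frac{65014383}{386906}$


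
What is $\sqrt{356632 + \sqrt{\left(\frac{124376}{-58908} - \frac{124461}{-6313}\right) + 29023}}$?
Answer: $\frac{\sqrt{3082623333417692375832 + 650800857 \sqrt{5122827263376497802}}}{92971551} \approx 597.33$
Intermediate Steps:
$\sqrt{356632 + \sqrt{\left(\frac{124376}{-58908} - \frac{124461}{-6313}\right) + 29023}} = \sqrt{356632 + \sqrt{\left(124376 \left(- \frac{1}{58908}\right) - - \frac{124461}{6313}\right) + 29023}} = \sqrt{356632 + \sqrt{\left(- \frac{31094}{14727} + \frac{124461}{6313}\right) + 29023}} = \sqrt{356632 + \sqrt{\frac{1636640725}{92971551} + 29023}} = \sqrt{356632 + \sqrt{\frac{2699949965398}{92971551}}} = \sqrt{356632 + \frac{7 \sqrt{5122827263376497802}}{92971551}}$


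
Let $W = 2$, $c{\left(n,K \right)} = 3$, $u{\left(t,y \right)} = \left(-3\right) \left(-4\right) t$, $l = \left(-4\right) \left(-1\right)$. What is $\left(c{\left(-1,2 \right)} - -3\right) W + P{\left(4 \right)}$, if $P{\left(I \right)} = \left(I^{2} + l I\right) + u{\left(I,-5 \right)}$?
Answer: $92$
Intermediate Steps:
$l = 4$
$u{\left(t,y \right)} = 12 t$
$P{\left(I \right)} = I^{2} + 16 I$ ($P{\left(I \right)} = \left(I^{2} + 4 I\right) + 12 I = I^{2} + 16 I$)
$\left(c{\left(-1,2 \right)} - -3\right) W + P{\left(4 \right)} = \left(3 - -3\right) 2 + 4 \left(16 + 4\right) = \left(3 + 3\right) 2 + 4 \cdot 20 = 6 \cdot 2 + 80 = 12 + 80 = 92$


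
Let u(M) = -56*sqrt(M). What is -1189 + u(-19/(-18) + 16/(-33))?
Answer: -1189 - 28*sqrt(2486)/33 ≈ -1231.3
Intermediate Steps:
-1189 + u(-19/(-18) + 16/(-33)) = -1189 - 56*sqrt(-19/(-18) + 16/(-33)) = -1189 - 56*sqrt(-19*(-1/18) + 16*(-1/33)) = -1189 - 56*sqrt(19/18 - 16/33) = -1189 - 28*sqrt(2486)/33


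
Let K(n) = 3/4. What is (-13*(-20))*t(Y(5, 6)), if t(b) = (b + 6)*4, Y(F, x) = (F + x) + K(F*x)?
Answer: 18460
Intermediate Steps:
K(n) = ¾ (K(n) = 3*(¼) = ¾)
Y(F, x) = ¾ + F + x (Y(F, x) = (F + x) + ¾ = ¾ + F + x)
t(b) = 24 + 4*b (t(b) = (6 + b)*4 = 24 + 4*b)
(-13*(-20))*t(Y(5, 6)) = (-13*(-20))*(24 + 4*(¾ + 5 + 6)) = 260*(24 + 4*(47/4)) = 260*(24 + 47) = 260*71 = 18460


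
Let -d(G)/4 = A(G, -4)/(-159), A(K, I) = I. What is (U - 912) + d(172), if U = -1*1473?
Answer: -379231/159 ≈ -2385.1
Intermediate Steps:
d(G) = -16/159 (d(G) = -(-16)/(-159) = -(-16)*(-1)/159 = -4*4/159 = -16/159)
U = -1473
(U - 912) + d(172) = (-1473 - 912) - 16/159 = -2385 - 16/159 = -379231/159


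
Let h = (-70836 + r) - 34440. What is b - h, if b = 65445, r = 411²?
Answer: 1800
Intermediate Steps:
r = 168921
h = 63645 (h = (-70836 + 168921) - 34440 = 98085 - 34440 = 63645)
b - h = 65445 - 1*63645 = 65445 - 63645 = 1800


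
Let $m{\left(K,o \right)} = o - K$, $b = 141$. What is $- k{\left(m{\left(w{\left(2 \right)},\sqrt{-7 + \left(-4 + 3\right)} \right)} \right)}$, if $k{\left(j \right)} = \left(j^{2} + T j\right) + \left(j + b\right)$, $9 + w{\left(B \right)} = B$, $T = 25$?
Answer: $-364 - 80 i \sqrt{2} \approx -364.0 - 113.14 i$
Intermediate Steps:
$w{\left(B \right)} = -9 + B$
$k{\left(j \right)} = 141 + j^{2} + 26 j$ ($k{\left(j \right)} = \left(j^{2} + 25 j\right) + \left(j + 141\right) = \left(j^{2} + 25 j\right) + \left(141 + j\right) = 141 + j^{2} + 26 j$)
$- k{\left(m{\left(w{\left(2 \right)},\sqrt{-7 + \left(-4 + 3\right)} \right)} \right)} = - (141 + \left(\sqrt{-7 + \left(-4 + 3\right)} - \left(-9 + 2\right)\right)^{2} + 26 \left(\sqrt{-7 + \left(-4 + 3\right)} - \left(-9 + 2\right)\right)) = - (141 + \left(\sqrt{-7 - 1} - -7\right)^{2} + 26 \left(\sqrt{-7 - 1} - -7\right)) = - (141 + \left(\sqrt{-8} + 7\right)^{2} + 26 \left(\sqrt{-8} + 7\right)) = - (141 + \left(2 i \sqrt{2} + 7\right)^{2} + 26 \left(2 i \sqrt{2} + 7\right)) = - (141 + \left(7 + 2 i \sqrt{2}\right)^{2} + 26 \left(7 + 2 i \sqrt{2}\right)) = - (141 + \left(7 + 2 i \sqrt{2}\right)^{2} + \left(182 + 52 i \sqrt{2}\right)) = - (323 + \left(7 + 2 i \sqrt{2}\right)^{2} + 52 i \sqrt{2}) = -323 - \left(7 + 2 i \sqrt{2}\right)^{2} - 52 i \sqrt{2}$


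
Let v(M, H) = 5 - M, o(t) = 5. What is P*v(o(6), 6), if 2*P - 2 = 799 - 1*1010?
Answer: 0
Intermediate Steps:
P = -209/2 (P = 1 + (799 - 1*1010)/2 = 1 + (799 - 1010)/2 = 1 + (½)*(-211) = 1 - 211/2 = -209/2 ≈ -104.50)
P*v(o(6), 6) = -209*(5 - 1*5)/2 = -209*(5 - 5)/2 = -209/2*0 = 0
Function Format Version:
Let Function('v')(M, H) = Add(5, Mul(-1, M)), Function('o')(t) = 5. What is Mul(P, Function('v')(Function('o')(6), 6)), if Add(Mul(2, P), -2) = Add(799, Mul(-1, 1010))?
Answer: 0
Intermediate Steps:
P = Rational(-209, 2) (P = Add(1, Mul(Rational(1, 2), Add(799, Mul(-1, 1010)))) = Add(1, Mul(Rational(1, 2), Add(799, -1010))) = Add(1, Mul(Rational(1, 2), -211)) = Add(1, Rational(-211, 2)) = Rational(-209, 2) ≈ -104.50)
Mul(P, Function('v')(Function('o')(6), 6)) = Mul(Rational(-209, 2), Add(5, Mul(-1, 5))) = Mul(Rational(-209, 2), Add(5, -5)) = Mul(Rational(-209, 2), 0) = 0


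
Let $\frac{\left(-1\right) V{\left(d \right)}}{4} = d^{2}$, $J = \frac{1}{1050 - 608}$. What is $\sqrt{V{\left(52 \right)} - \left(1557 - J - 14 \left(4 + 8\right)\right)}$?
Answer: $\frac{3 i \sqrt{264935242}}{442} \approx 110.48 i$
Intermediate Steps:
$J = \frac{1}{442} \approx 0.0022624$
$V{\left(d \right)} = - 4 d^{2}$
$\sqrt{V{\left(52 \right)} - \left(1557 - J - 14 \left(4 + 8\right)\right)} = \sqrt{- 4 \cdot 52^{2} - \left(\frac{688193}{442} - 14 \left(4 + 8\right)\right)} = \sqrt{\left(-4\right) 2704 + \left(\left(\frac{1}{442} - \left(549 - 168\right)\right) - 1008\right)} = \sqrt{-10816 + \left(\left(\frac{1}{442} - 381\right) - 1008\right)} = \sqrt{-10816 - \frac{613937}{442}} = \sqrt{- \frac{5394609}{442}} = \frac{3 i \sqrt{264935242}}{442}$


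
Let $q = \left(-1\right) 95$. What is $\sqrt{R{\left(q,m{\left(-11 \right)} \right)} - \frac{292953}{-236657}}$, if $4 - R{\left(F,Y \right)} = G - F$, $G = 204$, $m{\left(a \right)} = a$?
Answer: $\frac{i \sqrt{16452598638334}}{236657} \approx 17.139 i$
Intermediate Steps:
$q = -95$
$R{\left(F,Y \right)} = -200 + F$ ($R{\left(F,Y \right)} = 4 - \left(204 - F\right) = 4 + \left(-204 + F\right) = -200 + F$)
$\sqrt{R{\left(q,m{\left(-11 \right)} \right)} - \frac{292953}{-236657}} = \sqrt{\left(-200 - 95\right) - \frac{292953}{-236657}} = \sqrt{-295 - - \frac{292953}{236657}} = \sqrt{-295 + \frac{292953}{236657}} = \sqrt{- \frac{69520862}{236657}} = \frac{i \sqrt{16452598638334}}{236657}$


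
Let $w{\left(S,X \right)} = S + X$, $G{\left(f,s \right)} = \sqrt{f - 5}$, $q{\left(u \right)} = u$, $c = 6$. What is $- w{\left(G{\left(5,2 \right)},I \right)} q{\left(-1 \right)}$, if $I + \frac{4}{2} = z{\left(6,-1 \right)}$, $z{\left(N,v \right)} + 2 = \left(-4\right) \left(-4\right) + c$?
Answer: $18$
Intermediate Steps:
$z{\left(N,v \right)} = 20$ ($z{\left(N,v \right)} = -2 + \left(\left(-4\right) \left(-4\right) + 6\right) = -2 + \left(16 + 6\right) = -2 + 22 = 20$)
$G{\left(f,s \right)} = \sqrt{-5 + f}$
$I = 18$ ($I = -2 + 20 = 18$)
$- w{\left(G{\left(5,2 \right)},I \right)} q{\left(-1 \right)} = - \left(\sqrt{-5 + 5} + 18\right) \left(-1\right) = - \left(\sqrt{0} + 18\right) \left(-1\right) = - \left(0 + 18\right) \left(-1\right) = - 18 \left(-1\right) = \left(-1\right) \left(-18\right) = 18$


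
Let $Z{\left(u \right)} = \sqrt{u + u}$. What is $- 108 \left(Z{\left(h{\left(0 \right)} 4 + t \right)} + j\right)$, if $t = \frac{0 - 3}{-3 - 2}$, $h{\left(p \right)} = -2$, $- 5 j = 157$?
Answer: $\frac{16956}{5} - \frac{108 i \sqrt{370}}{5} \approx 3391.2 - 415.48 i$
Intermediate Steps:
$j = - \frac{157}{5}$ ($j = \left(- \frac{1}{5}\right) 157 = - \frac{157}{5} \approx -31.4$)
$t = \frac{3}{5}$ ($t = - \frac{3}{-5} = \left(-3\right) \left(- \frac{1}{5}\right) = \frac{3}{5} \approx 0.6$)
$Z{\left(u \right)} = \sqrt{2} \sqrt{u}$ ($Z{\left(u \right)} = \sqrt{2 u} = \sqrt{2} \sqrt{u}$)
$- 108 \left(Z{\left(h{\left(0 \right)} 4 + t \right)} + j\right) = - 108 \left(\sqrt{2} \sqrt{\left(-2\right) 4 + \frac{3}{5}} - \frac{157}{5}\right) = - 108 \left(\sqrt{2} \sqrt{-8 + \frac{3}{5}} - \frac{157}{5}\right) = - 108 \left(\sqrt{2} \sqrt{- \frac{37}{5}} - \frac{157}{5}\right) = - 108 \left(\sqrt{2} \frac{i \sqrt{185}}{5} - \frac{157}{5}\right) = - 108 \left(\frac{i \sqrt{370}}{5} - \frac{157}{5}\right) = - 108 \left(- \frac{157}{5} + \frac{i \sqrt{370}}{5}\right) = \frac{16956}{5} - \frac{108 i \sqrt{370}}{5}$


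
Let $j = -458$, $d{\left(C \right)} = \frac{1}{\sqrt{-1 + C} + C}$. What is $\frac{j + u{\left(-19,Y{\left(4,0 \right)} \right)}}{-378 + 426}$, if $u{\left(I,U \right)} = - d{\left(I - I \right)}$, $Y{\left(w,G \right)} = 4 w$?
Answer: $- \frac{229}{24} + \frac{i}{48} \approx -9.5417 + 0.020833 i$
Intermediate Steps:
$d{\left(C \right)} = \frac{1}{C + \sqrt{-1 + C}}$
$u{\left(I,U \right)} = i$ ($u{\left(I,U \right)} = - \frac{1}{\left(I - I\right) + \sqrt{-1 + \left(I - I\right)}} = - \frac{1}{0 + \sqrt{-1 + 0}} = - \frac{1}{0 + \sqrt{-1}} = - \frac{1}{0 + i} = - \frac{1}{i} = - \left(-1\right) i = i$)
$\frac{j + u{\left(-19,Y{\left(4,0 \right)} \right)}}{-378 + 426} = \frac{-458 + i}{-378 + 426} = \frac{-458 + i}{48} = \left(-458 + i\right) \frac{1}{48} = - \frac{229}{24} + \frac{i}{48}$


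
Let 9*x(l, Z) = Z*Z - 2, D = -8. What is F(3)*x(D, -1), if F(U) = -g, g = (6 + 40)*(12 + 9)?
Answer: 322/3 ≈ 107.33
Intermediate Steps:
g = 966 (g = 46*21 = 966)
x(l, Z) = -2/9 + Z²/9 (x(l, Z) = (Z*Z - 2)/9 = (Z² - 2)/9 = (-2 + Z²)/9 = -2/9 + Z²/9)
F(U) = -966 (F(U) = -1*966 = -966)
F(3)*x(D, -1) = -966*(-2/9 + (⅑)*(-1)²) = -966*(-2/9 + (⅑)*1) = -966*(-2/9 + ⅑) = -966*(-⅑) = 322/3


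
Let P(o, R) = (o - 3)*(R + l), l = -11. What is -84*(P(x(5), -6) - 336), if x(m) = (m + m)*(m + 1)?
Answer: 109620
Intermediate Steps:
x(m) = 2*m*(1 + m) (x(m) = (2*m)*(1 + m) = 2*m*(1 + m))
P(o, R) = (-11 + R)*(-3 + o) (P(o, R) = (o - 3)*(R - 11) = (-3 + o)*(-11 + R) = (-11 + R)*(-3 + o))
-84*(P(x(5), -6) - 336) = -84*((33 - 22*5*(1 + 5) - 3*(-6) - 12*5*(1 + 5)) - 336) = -84*((33 - 22*5*6 + 18 - 12*5*6) - 336) = -84*((33 - 11*60 + 18 - 6*60) - 336) = -84*((33 - 660 + 18 - 360) - 336) = -84*(-969 - 336) = -84*(-1305) = 109620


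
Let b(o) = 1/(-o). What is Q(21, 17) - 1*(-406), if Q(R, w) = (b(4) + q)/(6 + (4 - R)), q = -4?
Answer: 17881/44 ≈ 406.39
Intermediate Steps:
b(o) = -1/o
Q(R, w) = -17/(4*(10 - R)) (Q(R, w) = (-1/4 - 4)/(6 + (4 - R)) = (-1*¼ - 4)/(10 - R) = (-¼ - 4)/(10 - R) = -17/(4*(10 - R)))
Q(21, 17) - 1*(-406) = 17/(4*(-10 + 21)) - 1*(-406) = (17/4)/11 + 406 = (17/4)*(1/11) + 406 = 17/44 + 406 = 17881/44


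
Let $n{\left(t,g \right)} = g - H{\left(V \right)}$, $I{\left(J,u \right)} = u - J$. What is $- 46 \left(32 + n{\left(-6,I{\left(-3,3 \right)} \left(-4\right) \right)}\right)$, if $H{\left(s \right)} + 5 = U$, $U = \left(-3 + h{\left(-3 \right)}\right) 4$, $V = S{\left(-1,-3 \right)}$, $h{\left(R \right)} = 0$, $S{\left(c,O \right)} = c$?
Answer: $-1150$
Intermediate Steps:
$V = -1$
$U = -12$ ($U = \left(-3 + 0\right) 4 = \left(-3\right) 4 = -12$)
$H{\left(s \right)} = -17$ ($H{\left(s \right)} = -5 - 12 = -17$)
$n{\left(t,g \right)} = 17 + g$ ($n{\left(t,g \right)} = g - -17 = g + 17 = 17 + g$)
$- 46 \left(32 + n{\left(-6,I{\left(-3,3 \right)} \left(-4\right) \right)}\right) = - 46 \left(32 + \left(17 + \left(3 - -3\right) \left(-4\right)\right)\right) = - 46 \left(32 + \left(17 + \left(3 + 3\right) \left(-4\right)\right)\right) = - 46 \left(32 + \left(17 + 6 \left(-4\right)\right)\right) = - 46 \left(32 + \left(17 - 24\right)\right) = - 46 \left(32 - 7\right) = \left(-46\right) 25 = -1150$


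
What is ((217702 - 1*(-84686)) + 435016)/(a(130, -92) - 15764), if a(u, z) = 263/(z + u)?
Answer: -28021352/598769 ≈ -46.798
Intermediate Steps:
a(u, z) = 263/(u + z)
((217702 - 1*(-84686)) + 435016)/(a(130, -92) - 15764) = ((217702 - 1*(-84686)) + 435016)/(263/(130 - 92) - 15764) = ((217702 + 84686) + 435016)/(263/38 - 15764) = (302388 + 435016)/(263*(1/38) - 15764) = 737404/(263/38 - 15764) = 737404/(-598769/38) = 737404*(-38/598769) = -28021352/598769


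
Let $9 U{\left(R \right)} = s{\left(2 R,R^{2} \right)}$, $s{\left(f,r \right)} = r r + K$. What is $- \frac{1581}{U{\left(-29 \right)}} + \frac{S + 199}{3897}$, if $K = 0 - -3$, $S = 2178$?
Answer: $\frac{1625763655}{2756285748} \approx 0.58984$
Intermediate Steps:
$K = 3$ ($K = 0 + 3 = 3$)
$s{\left(f,r \right)} = 3 + r^{2}$ ($s{\left(f,r \right)} = r r + 3 = r^{2} + 3 = 3 + r^{2}$)
$U{\left(R \right)} = \frac{1}{3} + \frac{R^{4}}{9}$ ($U{\left(R \right)} = \frac{3 + \left(R^{2}\right)^{2}}{9} = \frac{3 + R^{4}}{9} = \frac{1}{3} + \frac{R^{4}}{9}$)
$- \frac{1581}{U{\left(-29 \right)}} + \frac{S + 199}{3897} = - \frac{1581}{\frac{1}{3} + \frac{\left(-29\right)^{4}}{9}} + \frac{2178 + 199}{3897} = - \frac{1581}{\frac{1}{3} + \frac{1}{9} \cdot 707281} + 2377 \cdot \frac{1}{3897} = - \frac{1581}{\frac{1}{3} + \frac{707281}{9}} + \frac{2377}{3897} = - \frac{1581}{\frac{707284}{9}} + \frac{2377}{3897} = \left(-1581\right) \frac{9}{707284} + \frac{2377}{3897} = - \frac{14229}{707284} + \frac{2377}{3897} = \frac{1625763655}{2756285748}$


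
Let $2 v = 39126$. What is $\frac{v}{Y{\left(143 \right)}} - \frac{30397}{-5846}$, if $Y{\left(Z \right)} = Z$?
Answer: $\frac{118712069}{835978} \approx 142.0$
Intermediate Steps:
$v = 19563$ ($v = \frac{1}{2} \cdot 39126 = 19563$)
$\frac{v}{Y{\left(143 \right)}} - \frac{30397}{-5846} = \frac{19563}{143} - \frac{30397}{-5846} = 19563 \cdot \frac{1}{143} - - \frac{30397}{5846} = \frac{19563}{143} + \frac{30397}{5846} = \frac{118712069}{835978}$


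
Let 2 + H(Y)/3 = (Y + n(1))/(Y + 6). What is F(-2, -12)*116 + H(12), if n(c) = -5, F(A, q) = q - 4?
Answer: -11165/6 ≈ -1860.8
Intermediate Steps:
F(A, q) = -4 + q
H(Y) = -6 + 3*(-5 + Y)/(6 + Y) (H(Y) = -6 + 3*((Y - 5)/(Y + 6)) = -6 + 3*((-5 + Y)/(6 + Y)) = -6 + 3*(-5 + Y)/(6 + Y))
F(-2, -12)*116 + H(12) = (-4 - 12)*116 + 3*(-17 - 1*12)/(6 + 12) = -16*116 + 3*(-17 - 12)/18 = -1856 + 3*(1/18)*(-29) = -1856 - 29/6 = -11165/6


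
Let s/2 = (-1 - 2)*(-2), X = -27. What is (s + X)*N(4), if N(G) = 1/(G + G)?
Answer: -15/8 ≈ -1.8750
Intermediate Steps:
N(G) = 1/(2*G)
s = 12 (s = 2*((-1 - 2)*(-2)) = 2*(-3*(-2)) = 2*6 = 12)
(s + X)*N(4) = (12 - 27)*((1/2)/4) = -15/(2*4) = -15*1/8 = -15/8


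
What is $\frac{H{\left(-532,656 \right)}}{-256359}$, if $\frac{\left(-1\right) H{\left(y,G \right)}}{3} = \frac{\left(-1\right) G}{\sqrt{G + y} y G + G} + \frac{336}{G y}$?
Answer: $- \frac{2567849}{227921788299300} + \frac{1064 \sqrt{31}}{2998970898675} \approx -9.291 \cdot 10^{-9}$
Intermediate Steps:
$H{\left(y,G \right)} = - \frac{1008}{G y} + \frac{3 G}{G + G y \sqrt{G + y}}$ ($H{\left(y,G \right)} = - 3 \left(\frac{\left(-1\right) G}{\sqrt{G + y} y G + G} + \frac{336}{G y}\right) = - 3 \left(\frac{\left(-1\right) G}{y \sqrt{G + y} G + G} + 336 \frac{1}{G y}\right) = - 3 \left(\frac{\left(-1\right) G}{G y \sqrt{G + y} + G} + \frac{336}{G y}\right) = - 3 \left(\frac{\left(-1\right) G}{G + G y \sqrt{G + y}} + \frac{336}{G y}\right) = - 3 \left(- \frac{G}{G + G y \sqrt{G + y}} + \frac{336}{G y}\right) = - \frac{1008}{G y} + \frac{3 G}{G + G y \sqrt{G + y}}$)
$\frac{H{\left(-532,656 \right)}}{-256359} = \frac{3 \cdot \frac{1}{656} \frac{1}{-532} \frac{1}{1 - 532 \sqrt{656 - 532}} \left(-336 + 656 \left(-532\right) - - 178752 \sqrt{656 - 532}\right)}{-256359} = 3 \cdot \frac{1}{656} \left(- \frac{1}{532}\right) \frac{1}{1 - 532 \sqrt{124}} \left(-336 - 348992 - - 178752 \sqrt{124}\right) \left(- \frac{1}{256359}\right) = 3 \cdot \frac{1}{656} \left(- \frac{1}{532}\right) \frac{1}{1 - 532 \cdot 2 \sqrt{31}} \left(-336 - 348992 - - 178752 \cdot 2 \sqrt{31}\right) \left(- \frac{1}{256359}\right) = 3 \cdot \frac{1}{656} \left(- \frac{1}{532}\right) \frac{1}{1 - 1064 \sqrt{31}} \left(-336 - 348992 + 357504 \sqrt{31}\right) \left(- \frac{1}{256359}\right) = 3 \cdot \frac{1}{656} \left(- \frac{1}{532}\right) \frac{1}{1 - 1064 \sqrt{31}} \left(-349328 + 357504 \sqrt{31}\right) \left(- \frac{1}{256359}\right) = - \frac{3 \left(-349328 + 357504 \sqrt{31}\right)}{348992 \left(1 - 1064 \sqrt{31}\right)} \left(- \frac{1}{256359}\right) = \frac{-349328 + 357504 \sqrt{31}}{29822413376 \left(1 - 1064 \sqrt{31}\right)}$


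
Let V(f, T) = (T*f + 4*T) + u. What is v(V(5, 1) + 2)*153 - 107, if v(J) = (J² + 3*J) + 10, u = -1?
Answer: 21313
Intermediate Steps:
V(f, T) = -1 + 4*T + T*f (V(f, T) = (T*f + 4*T) - 1 = (4*T + T*f) - 1 = -1 + 4*T + T*f)
v(J) = 10 + J² + 3*J
v(V(5, 1) + 2)*153 - 107 = (10 + ((-1 + 4*1 + 1*5) + 2)² + 3*((-1 + 4*1 + 1*5) + 2))*153 - 107 = (10 + ((-1 + 4 + 5) + 2)² + 3*((-1 + 4 + 5) + 2))*153 - 107 = (10 + (8 + 2)² + 3*(8 + 2))*153 - 107 = (10 + 10² + 3*10)*153 - 107 = (10 + 100 + 30)*153 - 107 = 140*153 - 107 = 21420 - 107 = 21313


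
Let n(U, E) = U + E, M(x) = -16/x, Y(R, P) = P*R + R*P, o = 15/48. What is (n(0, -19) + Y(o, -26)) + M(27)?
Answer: -3871/108 ≈ -35.843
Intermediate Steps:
o = 5/16 (o = 15*(1/48) = 5/16 ≈ 0.31250)
Y(R, P) = 2*P*R (Y(R, P) = P*R + P*R = 2*P*R)
n(U, E) = E + U
(n(0, -19) + Y(o, -26)) + M(27) = ((-19 + 0) + 2*(-26)*(5/16)) - 16/27 = (-19 - 65/4) - 16*1/27 = -141/4 - 16/27 = -3871/108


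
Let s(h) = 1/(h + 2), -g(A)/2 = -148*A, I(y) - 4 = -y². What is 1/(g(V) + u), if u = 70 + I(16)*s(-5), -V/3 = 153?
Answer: -1/135710 ≈ -7.3687e-6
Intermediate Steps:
V = -459 (V = -3*153 = -459)
I(y) = 4 - y²
g(A) = 296*A (g(A) = -(-296)*A = 296*A)
s(h) = 1/(2 + h)
u = 154 (u = 70 + (4 - 1*16²)/(2 - 5) = 70 + (4 - 1*256)/(-3) = 70 + (4 - 256)*(-⅓) = 70 - 252*(-⅓) = 70 + 84 = 154)
1/(g(V) + u) = 1/(296*(-459) + 154) = 1/(-135864 + 154) = 1/(-135710) = -1/135710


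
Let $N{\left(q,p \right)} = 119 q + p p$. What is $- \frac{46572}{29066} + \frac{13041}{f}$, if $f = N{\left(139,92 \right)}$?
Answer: $- \frac{130913859}{121132555} \approx -1.0807$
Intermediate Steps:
$N{\left(q,p \right)} = p^{2} + 119 q$ ($N{\left(q,p \right)} = 119 q + p^{2} = p^{2} + 119 q$)
$f = 25005$ ($f = 92^{2} + 119 \cdot 139 = 8464 + 16541 = 25005$)
$- \frac{46572}{29066} + \frac{13041}{f} = - \frac{46572}{29066} + \frac{13041}{25005} = \left(-46572\right) \frac{1}{29066} + 13041 \cdot \frac{1}{25005} = - \frac{23286}{14533} + \frac{4347}{8335} = - \frac{130913859}{121132555}$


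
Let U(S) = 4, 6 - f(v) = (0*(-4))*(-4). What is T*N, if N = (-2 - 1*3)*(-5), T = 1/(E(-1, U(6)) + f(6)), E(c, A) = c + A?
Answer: 25/9 ≈ 2.7778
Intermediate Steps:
f(v) = 6 (f(v) = 6 - 0*(-4)*(-4) = 6 - 0*(-4) = 6 - 1*0 = 6 + 0 = 6)
E(c, A) = A + c
T = 1/9 (T = 1/((4 - 1) + 6) = 1/(3 + 6) = 1/9 ≈ 0.11111)
N = 25 (N = (-2 - 3)*(-5) = -5*(-5) = 25)
T*N = (1/9)*25 = 25/9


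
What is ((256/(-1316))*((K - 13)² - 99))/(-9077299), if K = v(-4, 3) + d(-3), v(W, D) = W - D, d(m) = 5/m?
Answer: 213376/26877882339 ≈ 7.9387e-6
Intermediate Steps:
K = -26/3 (K = (-4 - 1*3) + 5/(-3) = (-4 - 3) + 5*(-⅓) = -7 - 5/3 = -26/3 ≈ -8.6667)
((256/(-1316))*((K - 13)² - 99))/(-9077299) = ((256/(-1316))*((-26/3 - 13)² - 99))/(-9077299) = ((256*(-1/1316))*((-65/3)² - 99))*(-1/9077299) = -64*(4225/9 - 99)/329*(-1/9077299) = -64/329*3334/9*(-1/9077299) = -213376/2961*(-1/9077299) = 213376/26877882339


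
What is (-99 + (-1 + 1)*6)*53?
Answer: -5247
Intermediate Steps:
(-99 + (-1 + 1)*6)*53 = (-99 + 0*6)*53 = (-99 + 0)*53 = -99*53 = -5247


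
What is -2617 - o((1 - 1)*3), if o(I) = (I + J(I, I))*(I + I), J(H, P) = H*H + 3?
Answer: -2617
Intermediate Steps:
J(H, P) = 3 + H² (J(H, P) = H² + 3 = 3 + H²)
o(I) = 2*I*(3 + I + I²) (o(I) = (I + (3 + I²))*(I + I) = (3 + I + I²)*(2*I) = 2*I*(3 + I + I²))
-2617 - o((1 - 1)*3) = -2617 - 2*(1 - 1)*3*(3 + (1 - 1)*3 + ((1 - 1)*3)²) = -2617 - 2*0*3*(3 + 0*3 + (0*3)²) = -2617 - 2*0*(3 + 0 + 0²) = -2617 - 2*0*(3 + 0 + 0) = -2617 - 2*0*3 = -2617 - 1*0 = -2617 + 0 = -2617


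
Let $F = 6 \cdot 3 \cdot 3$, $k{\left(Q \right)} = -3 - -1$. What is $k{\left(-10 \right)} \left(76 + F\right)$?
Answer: $-260$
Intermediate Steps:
$k{\left(Q \right)} = -2$ ($k{\left(Q \right)} = -3 + 1 = -2$)
$F = 54$ ($F = 18 \cdot 3 = 54$)
$k{\left(-10 \right)} \left(76 + F\right) = - 2 \left(76 + 54\right) = \left(-2\right) 130 = -260$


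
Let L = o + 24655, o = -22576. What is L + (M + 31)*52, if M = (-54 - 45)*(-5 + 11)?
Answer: -27197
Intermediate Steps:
M = -594 (M = -99*6 = -594)
L = 2079 (L = -22576 + 24655 = 2079)
L + (M + 31)*52 = 2079 + (-594 + 31)*52 = 2079 - 563*52 = 2079 - 29276 = -27197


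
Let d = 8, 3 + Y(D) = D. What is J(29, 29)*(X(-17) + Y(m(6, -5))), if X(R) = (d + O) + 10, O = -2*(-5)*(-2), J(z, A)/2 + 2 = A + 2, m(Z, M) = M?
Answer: -580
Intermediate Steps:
J(z, A) = 2*A (J(z, A) = -4 + 2*(A + 2) = -4 + 2*(2 + A) = -4 + (4 + 2*A) = 2*A)
Y(D) = -3 + D
O = -20 (O = 10*(-2) = -20)
X(R) = -2 (X(R) = (8 - 20) + 10 = -12 + 10 = -2)
J(29, 29)*(X(-17) + Y(m(6, -5))) = (2*29)*(-2 + (-3 - 5)) = 58*(-2 - 8) = 58*(-10) = -580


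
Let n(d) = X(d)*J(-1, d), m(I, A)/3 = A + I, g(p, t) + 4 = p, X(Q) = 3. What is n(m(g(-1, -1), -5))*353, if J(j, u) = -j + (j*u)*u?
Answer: -952041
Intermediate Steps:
g(p, t) = -4 + p
J(j, u) = -j + j*u²
m(I, A) = 3*A + 3*I (m(I, A) = 3*(A + I) = 3*A + 3*I)
n(d) = 3 - 3*d² (n(d) = 3*(-(-1 + d²)) = 3*(1 - d²) = 3 - 3*d²)
n(m(g(-1, -1), -5))*353 = (3 - 3*(3*(-5) + 3*(-4 - 1))²)*353 = (3 - 3*(-15 + 3*(-5))²)*353 = (3 - 3*(-15 - 15)²)*353 = (3 - 3*(-30)²)*353 = (3 - 3*900)*353 = (3 - 2700)*353 = -2697*353 = -952041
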